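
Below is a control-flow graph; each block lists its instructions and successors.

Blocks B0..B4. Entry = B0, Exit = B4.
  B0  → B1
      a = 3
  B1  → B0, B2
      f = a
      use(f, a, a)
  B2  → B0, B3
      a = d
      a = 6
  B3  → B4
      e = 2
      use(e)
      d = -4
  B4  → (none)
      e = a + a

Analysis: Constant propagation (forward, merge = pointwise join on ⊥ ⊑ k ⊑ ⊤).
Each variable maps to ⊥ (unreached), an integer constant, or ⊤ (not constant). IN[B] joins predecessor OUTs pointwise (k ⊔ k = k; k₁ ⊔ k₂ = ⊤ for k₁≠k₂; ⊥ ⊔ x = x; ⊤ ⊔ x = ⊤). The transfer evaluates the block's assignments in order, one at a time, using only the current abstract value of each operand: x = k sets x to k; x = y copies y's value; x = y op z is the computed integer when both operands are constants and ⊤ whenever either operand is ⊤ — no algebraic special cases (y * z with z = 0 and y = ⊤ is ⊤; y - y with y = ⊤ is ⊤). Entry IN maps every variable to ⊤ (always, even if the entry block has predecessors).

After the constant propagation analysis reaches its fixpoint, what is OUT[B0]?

Fixpoint table:
  B0:   IN=(all ⊤)   OUT={a:3; rest ⊤}
  B1:   IN={a:3; rest ⊤}   OUT={a:3, f:3; rest ⊤}
  B2:   IN={a:3, f:3; rest ⊤}   OUT={a:6, f:3; rest ⊤}
  B3:   IN={a:6, f:3; rest ⊤}   OUT={a:6, d:-4, e:2, f:3; rest ⊤}
  B4:   IN={a:6, d:-4, e:2, f:3; rest ⊤}   OUT={a:6, d:-4, e:12, f:3; rest ⊤}

Merge at B0 (entry node, so the boundary value (all ⊤) is joined with the incoming edge(s)): IN[B0] = (all ⊤) ⊔ OUT[B1] ⊔ OUT[B2] = {a: ⊤, b: ⊤, c: ⊤, d: ⊤, e: ⊤, f: ⊤}
Applying B0's transfer function to that IN value gives OUT[B0] (row B0 above).

Answer: {a: 3, b: ⊤, c: ⊤, d: ⊤, e: ⊤, f: ⊤}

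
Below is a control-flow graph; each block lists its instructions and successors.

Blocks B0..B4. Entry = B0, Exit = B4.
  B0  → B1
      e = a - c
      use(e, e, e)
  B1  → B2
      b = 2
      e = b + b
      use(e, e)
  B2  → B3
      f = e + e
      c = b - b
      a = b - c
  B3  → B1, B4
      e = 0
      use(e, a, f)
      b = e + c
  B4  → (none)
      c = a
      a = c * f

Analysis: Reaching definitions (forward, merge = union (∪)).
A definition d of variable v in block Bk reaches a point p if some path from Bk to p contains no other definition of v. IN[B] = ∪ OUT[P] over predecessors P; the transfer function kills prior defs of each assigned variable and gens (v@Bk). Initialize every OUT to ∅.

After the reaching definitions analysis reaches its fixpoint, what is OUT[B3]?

Answer: {a@B2, b@B3, c@B2, e@B3, f@B2}

Derivation:
Per-block solution:
  B0: | IN={} | OUT={e@B0}
  B1: | IN={a@B2, b@B3, c@B2, e@B0, e@B3, f@B2} | OUT={a@B2, b@B1, c@B2, e@B1, f@B2}
  B2: | IN={a@B2, b@B1, c@B2, e@B1, f@B2} | OUT={a@B2, b@B1, c@B2, e@B1, f@B2}
  B3: | IN={a@B2, b@B1, c@B2, e@B1, f@B2} | OUT={a@B2, b@B3, c@B2, e@B3, f@B2}
  B4: | IN={a@B2, b@B3, c@B2, e@B3, f@B2} | OUT={a@B4, b@B3, c@B4, e@B3, f@B2}

Merge at B3: IN[B3] = OUT[B2] = {a@B2, b@B1, c@B2, e@B1, f@B2}
Applying B3's transfer function to that IN value gives OUT[B3] (row B3 above).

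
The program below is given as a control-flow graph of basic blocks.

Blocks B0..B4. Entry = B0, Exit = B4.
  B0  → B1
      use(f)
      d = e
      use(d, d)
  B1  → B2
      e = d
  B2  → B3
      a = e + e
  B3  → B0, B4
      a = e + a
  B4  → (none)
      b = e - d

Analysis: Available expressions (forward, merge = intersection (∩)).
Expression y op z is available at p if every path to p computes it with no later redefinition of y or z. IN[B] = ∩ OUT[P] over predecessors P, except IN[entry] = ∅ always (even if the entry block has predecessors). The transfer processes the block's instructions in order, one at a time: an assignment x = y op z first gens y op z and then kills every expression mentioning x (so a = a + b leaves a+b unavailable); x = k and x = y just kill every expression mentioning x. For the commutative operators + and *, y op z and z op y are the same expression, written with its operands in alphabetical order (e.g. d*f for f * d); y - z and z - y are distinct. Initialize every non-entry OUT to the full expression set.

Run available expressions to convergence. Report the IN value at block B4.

Converged values:
  B0:  IN={}  OUT={}
  B1:  IN={}  OUT={}
  B2:  IN={}  OUT={e+e}
  B3:  IN={e+e}  OUT={e+e}
  B4:  IN={e+e}  OUT={e+e, e-d}

Merge at B4: IN[B4] = OUT[B3] = {e+e}

Answer: {e+e}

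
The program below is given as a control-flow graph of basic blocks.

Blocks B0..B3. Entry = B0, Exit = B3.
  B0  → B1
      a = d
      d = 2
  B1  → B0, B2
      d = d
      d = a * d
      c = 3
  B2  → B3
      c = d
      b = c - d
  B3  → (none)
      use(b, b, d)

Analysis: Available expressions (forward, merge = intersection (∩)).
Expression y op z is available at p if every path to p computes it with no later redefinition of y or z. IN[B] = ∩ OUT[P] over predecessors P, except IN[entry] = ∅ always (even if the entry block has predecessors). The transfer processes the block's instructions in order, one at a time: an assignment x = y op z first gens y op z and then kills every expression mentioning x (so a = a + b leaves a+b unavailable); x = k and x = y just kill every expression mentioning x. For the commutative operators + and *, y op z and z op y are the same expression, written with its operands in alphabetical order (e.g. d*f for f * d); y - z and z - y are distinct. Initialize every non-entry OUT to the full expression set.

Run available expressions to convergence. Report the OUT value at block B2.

Answer: {c-d}

Derivation:
Converged values:
  B0:   IN={}   OUT={}
  B1:   IN={}   OUT={}
  B2:   IN={}   OUT={c-d}
  B3:   IN={c-d}   OUT={c-d}

Merge at B2: IN[B2] = OUT[B1] = {}
Applying B2's transfer function to that IN value gives OUT[B2] (row B2 above).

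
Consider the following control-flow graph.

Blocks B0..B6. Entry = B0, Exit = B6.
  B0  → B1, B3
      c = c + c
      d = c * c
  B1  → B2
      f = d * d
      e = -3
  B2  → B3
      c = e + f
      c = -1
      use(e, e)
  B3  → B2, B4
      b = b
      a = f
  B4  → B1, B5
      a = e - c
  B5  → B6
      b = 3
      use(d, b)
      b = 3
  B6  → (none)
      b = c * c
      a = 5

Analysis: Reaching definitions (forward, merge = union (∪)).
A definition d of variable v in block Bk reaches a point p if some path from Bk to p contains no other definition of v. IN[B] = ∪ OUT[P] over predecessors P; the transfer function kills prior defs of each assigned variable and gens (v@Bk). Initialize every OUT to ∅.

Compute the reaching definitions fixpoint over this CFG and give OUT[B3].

Answer: {a@B3, b@B3, c@B0, c@B2, d@B0, e@B1, f@B1}

Derivation:
Per-block solution:
  B0:  IN={}  OUT={c@B0, d@B0}
  B1:  IN={a@B4, b@B3, c@B0, c@B2, d@B0, e@B1, f@B1}  OUT={a@B4, b@B3, c@B0, c@B2, d@B0, e@B1, f@B1}
  B2:  IN={a@B3, a@B4, b@B3, c@B0, c@B2, d@B0, e@B1, f@B1}  OUT={a@B3, a@B4, b@B3, c@B2, d@B0, e@B1, f@B1}
  B3:  IN={a@B3, a@B4, b@B3, c@B0, c@B2, d@B0, e@B1, f@B1}  OUT={a@B3, b@B3, c@B0, c@B2, d@B0, e@B1, f@B1}
  B4:  IN={a@B3, b@B3, c@B0, c@B2, d@B0, e@B1, f@B1}  OUT={a@B4, b@B3, c@B0, c@B2, d@B0, e@B1, f@B1}
  B5:  IN={a@B4, b@B3, c@B0, c@B2, d@B0, e@B1, f@B1}  OUT={a@B4, b@B5, c@B0, c@B2, d@B0, e@B1, f@B1}
  B6:  IN={a@B4, b@B5, c@B0, c@B2, d@B0, e@B1, f@B1}  OUT={a@B6, b@B6, c@B0, c@B2, d@B0, e@B1, f@B1}

Merge at B3: IN[B3] = OUT[B0] ⊔ OUT[B2] = {a@B3, a@B4, b@B3, c@B0, c@B2, d@B0, e@B1, f@B1}
Applying B3's transfer function to that IN value gives OUT[B3] (row B3 above).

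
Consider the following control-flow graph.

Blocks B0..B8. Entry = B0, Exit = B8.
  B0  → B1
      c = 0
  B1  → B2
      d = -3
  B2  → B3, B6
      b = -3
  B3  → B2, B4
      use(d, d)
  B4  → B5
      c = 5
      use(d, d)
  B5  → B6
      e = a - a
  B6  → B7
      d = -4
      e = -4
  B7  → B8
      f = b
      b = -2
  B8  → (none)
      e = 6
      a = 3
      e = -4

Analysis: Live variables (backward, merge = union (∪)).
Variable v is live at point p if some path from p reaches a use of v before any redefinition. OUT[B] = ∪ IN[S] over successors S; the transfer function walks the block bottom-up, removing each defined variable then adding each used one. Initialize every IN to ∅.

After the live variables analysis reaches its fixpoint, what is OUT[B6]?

Answer: {b}

Working:
Per-block solution:
  B0:  IN={a}  OUT={a}
  B1:  IN={a}  OUT={a, d}
  B2:  IN={a, d}  OUT={a, b, d}
  B3:  IN={a, b, d}  OUT={a, b, d}
  B4:  IN={a, b, d}  OUT={a, b}
  B5:  IN={a, b}  OUT={b}
  B6:  IN={b}  OUT={b}
  B7:  IN={b}  OUT={}
  B8:  IN={}  OUT={}

Merge at B6: OUT[B6] = IN[B7] = {b}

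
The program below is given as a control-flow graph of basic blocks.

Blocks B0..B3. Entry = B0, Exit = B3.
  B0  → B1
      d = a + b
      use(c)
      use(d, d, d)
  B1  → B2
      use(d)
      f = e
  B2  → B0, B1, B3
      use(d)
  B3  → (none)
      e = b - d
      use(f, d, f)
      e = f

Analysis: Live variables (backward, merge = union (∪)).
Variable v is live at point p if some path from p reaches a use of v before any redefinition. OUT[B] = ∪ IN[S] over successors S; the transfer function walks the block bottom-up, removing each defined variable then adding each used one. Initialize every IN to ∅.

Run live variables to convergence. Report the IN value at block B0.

Answer: {a, b, c, e}

Trace:
Per-block solution:
  B0:   IN={a, b, c, e}   OUT={a, b, c, d, e}
  B1:   IN={a, b, c, d, e}   OUT={a, b, c, d, e, f}
  B2:   IN={a, b, c, d, e, f}   OUT={a, b, c, d, e, f}
  B3:   IN={b, d, f}   OUT={}

Merge at B0: OUT[B0] = IN[B1] = {a, b, c, d, e}
Applying B0's transfer function to that OUT value gives IN[B0] (row B0 above).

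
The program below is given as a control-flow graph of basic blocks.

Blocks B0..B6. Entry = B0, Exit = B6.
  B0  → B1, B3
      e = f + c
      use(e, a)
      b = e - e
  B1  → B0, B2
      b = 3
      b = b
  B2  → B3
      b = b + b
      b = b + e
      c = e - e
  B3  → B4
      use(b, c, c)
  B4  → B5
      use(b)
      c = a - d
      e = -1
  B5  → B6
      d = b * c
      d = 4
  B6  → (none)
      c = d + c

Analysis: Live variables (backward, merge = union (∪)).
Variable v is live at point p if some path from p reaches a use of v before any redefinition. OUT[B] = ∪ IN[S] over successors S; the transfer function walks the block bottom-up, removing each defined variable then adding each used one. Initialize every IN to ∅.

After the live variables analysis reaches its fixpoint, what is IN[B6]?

Fixpoint table:
  B0:   IN={a, c, d, f}   OUT={a, b, c, d, e, f}
  B1:   IN={a, c, d, e, f}   OUT={a, b, c, d, e, f}
  B2:   IN={a, b, d, e}   OUT={a, b, c, d}
  B3:   IN={a, b, c, d}   OUT={a, b, d}
  B4:   IN={a, b, d}   OUT={b, c}
  B5:   IN={b, c}   OUT={c, d}
  B6:   IN={c, d}   OUT={}

B6 is the boundary node: OUT[B6] = {}
Applying B6's transfer function to that OUT value gives IN[B6] (row B6 above).

Answer: {c, d}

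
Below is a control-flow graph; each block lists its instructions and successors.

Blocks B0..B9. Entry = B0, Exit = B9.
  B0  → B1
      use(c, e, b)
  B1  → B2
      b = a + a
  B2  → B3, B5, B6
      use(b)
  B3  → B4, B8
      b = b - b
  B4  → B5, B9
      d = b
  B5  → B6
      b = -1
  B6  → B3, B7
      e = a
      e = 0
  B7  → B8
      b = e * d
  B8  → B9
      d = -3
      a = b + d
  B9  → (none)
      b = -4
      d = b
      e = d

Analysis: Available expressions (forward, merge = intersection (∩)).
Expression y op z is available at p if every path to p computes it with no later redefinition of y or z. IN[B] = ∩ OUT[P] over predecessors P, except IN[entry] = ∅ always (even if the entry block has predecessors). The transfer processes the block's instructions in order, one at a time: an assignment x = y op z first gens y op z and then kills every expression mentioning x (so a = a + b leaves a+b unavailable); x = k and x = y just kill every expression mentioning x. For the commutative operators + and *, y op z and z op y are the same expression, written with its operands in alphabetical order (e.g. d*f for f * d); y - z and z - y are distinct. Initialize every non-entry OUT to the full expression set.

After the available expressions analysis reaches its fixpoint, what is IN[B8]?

Answer: {a+a}

Working:
Fixpoint table:
  B0: | IN={} | OUT={}
  B1: | IN={} | OUT={a+a}
  B2: | IN={a+a} | OUT={a+a}
  B3: | IN={a+a} | OUT={a+a}
  B4: | IN={a+a} | OUT={a+a}
  B5: | IN={a+a} | OUT={a+a}
  B6: | IN={a+a} | OUT={a+a}
  B7: | IN={a+a} | OUT={a+a, d*e}
  B8: | IN={a+a} | OUT={b+d}
  B9: | IN={} | OUT={}

Merge at B8: IN[B8] = OUT[B3] ∩ OUT[B7] = {a+a}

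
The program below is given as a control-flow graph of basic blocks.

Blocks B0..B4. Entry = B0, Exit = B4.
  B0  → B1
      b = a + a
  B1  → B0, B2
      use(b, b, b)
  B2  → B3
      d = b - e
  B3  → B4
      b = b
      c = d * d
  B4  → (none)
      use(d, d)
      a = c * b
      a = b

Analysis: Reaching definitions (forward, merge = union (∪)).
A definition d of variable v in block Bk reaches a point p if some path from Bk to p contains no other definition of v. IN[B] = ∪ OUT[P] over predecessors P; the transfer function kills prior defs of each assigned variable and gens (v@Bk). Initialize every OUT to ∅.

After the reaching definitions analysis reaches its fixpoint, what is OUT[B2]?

Answer: {b@B0, d@B2}

Derivation:
Fixpoint table:
  B0:   IN={b@B0}   OUT={b@B0}
  B1:   IN={b@B0}   OUT={b@B0}
  B2:   IN={b@B0}   OUT={b@B0, d@B2}
  B3:   IN={b@B0, d@B2}   OUT={b@B3, c@B3, d@B2}
  B4:   IN={b@B3, c@B3, d@B2}   OUT={a@B4, b@B3, c@B3, d@B2}

Merge at B2: IN[B2] = OUT[B1] = {b@B0}
Applying B2's transfer function to that IN value gives OUT[B2] (row B2 above).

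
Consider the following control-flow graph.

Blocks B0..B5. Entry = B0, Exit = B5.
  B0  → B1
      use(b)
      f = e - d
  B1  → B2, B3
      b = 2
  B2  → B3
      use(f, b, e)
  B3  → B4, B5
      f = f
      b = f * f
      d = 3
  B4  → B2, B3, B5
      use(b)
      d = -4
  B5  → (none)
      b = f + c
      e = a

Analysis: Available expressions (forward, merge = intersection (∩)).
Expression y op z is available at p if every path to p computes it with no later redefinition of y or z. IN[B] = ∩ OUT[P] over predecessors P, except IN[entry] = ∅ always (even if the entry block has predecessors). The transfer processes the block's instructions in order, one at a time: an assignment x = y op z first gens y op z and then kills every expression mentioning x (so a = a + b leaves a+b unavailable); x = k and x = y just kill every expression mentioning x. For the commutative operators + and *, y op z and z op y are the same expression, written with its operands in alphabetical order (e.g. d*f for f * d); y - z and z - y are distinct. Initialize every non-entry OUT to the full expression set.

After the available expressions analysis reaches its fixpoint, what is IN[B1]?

Answer: {e-d}

Derivation:
Per-block solution:
  B0: | IN={} | OUT={e-d}
  B1: | IN={e-d} | OUT={e-d}
  B2: | IN={} | OUT={}
  B3: | IN={} | OUT={f*f}
  B4: | IN={f*f} | OUT={f*f}
  B5: | IN={f*f} | OUT={c+f, f*f}

Merge at B1: IN[B1] = OUT[B0] = {e-d}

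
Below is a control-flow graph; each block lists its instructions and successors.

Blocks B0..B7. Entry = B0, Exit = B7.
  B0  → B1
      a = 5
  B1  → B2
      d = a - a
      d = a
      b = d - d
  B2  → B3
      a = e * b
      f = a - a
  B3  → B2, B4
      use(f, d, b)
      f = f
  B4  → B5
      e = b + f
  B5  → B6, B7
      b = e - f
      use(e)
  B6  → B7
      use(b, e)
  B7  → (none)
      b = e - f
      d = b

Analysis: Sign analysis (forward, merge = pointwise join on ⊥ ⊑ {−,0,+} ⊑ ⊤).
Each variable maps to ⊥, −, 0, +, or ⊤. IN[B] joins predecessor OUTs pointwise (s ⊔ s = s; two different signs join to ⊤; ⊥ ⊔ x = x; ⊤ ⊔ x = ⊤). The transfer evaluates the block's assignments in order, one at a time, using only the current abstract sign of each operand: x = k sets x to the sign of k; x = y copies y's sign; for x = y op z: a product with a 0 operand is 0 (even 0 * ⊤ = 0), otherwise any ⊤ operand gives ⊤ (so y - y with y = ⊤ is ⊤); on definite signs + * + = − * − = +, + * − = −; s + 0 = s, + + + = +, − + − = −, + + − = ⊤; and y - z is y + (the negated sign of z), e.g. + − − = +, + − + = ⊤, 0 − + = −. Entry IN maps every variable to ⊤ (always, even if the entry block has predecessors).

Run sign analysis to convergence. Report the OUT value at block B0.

Answer: {a: +, b: ⊤, c: ⊤, d: ⊤, e: ⊤, f: ⊤}

Working:
Converged values:
  B0:  IN=(all ⊤)  OUT={a:+; rest ⊤}
  B1:  IN={a:+; rest ⊤}  OUT={a:+, d:+; rest ⊤}
  B2:  IN={d:+; rest ⊤}  OUT={d:+; rest ⊤}
  B3:  IN={d:+; rest ⊤}  OUT={d:+; rest ⊤}
  B4:  IN={d:+; rest ⊤}  OUT={d:+; rest ⊤}
  B5:  IN={d:+; rest ⊤}  OUT={d:+; rest ⊤}
  B6:  IN={d:+; rest ⊤}  OUT={d:+; rest ⊤}
  B7:  IN={d:+; rest ⊤}  OUT=(all ⊤)

B0 is the boundary node: IN[B0] = {a: ⊤, b: ⊤, c: ⊤, d: ⊤, e: ⊤, f: ⊤}
Applying B0's transfer function to that IN value gives OUT[B0] (row B0 above).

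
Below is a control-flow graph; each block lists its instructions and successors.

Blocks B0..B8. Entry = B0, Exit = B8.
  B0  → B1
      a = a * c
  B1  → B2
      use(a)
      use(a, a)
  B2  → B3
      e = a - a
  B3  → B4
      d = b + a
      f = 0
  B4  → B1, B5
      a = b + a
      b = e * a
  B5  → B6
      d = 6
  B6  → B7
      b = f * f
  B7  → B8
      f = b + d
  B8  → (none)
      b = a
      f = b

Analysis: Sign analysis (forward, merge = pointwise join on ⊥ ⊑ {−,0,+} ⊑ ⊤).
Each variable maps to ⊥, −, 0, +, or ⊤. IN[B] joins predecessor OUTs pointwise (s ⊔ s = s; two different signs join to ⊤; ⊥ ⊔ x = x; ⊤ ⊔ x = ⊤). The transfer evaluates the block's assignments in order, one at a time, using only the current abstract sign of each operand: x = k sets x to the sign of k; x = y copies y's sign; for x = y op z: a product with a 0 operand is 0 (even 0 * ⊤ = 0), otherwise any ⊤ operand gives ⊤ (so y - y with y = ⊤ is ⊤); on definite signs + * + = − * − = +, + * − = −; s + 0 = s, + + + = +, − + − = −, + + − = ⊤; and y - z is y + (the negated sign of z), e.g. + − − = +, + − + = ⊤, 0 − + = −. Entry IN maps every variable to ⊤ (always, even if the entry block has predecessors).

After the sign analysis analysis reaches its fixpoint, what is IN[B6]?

Answer: {a: ⊤, b: ⊤, c: ⊤, d: +, e: ⊤, f: 0}

Working:
Fixpoint table:
  B0:  IN=(all ⊤)  OUT=(all ⊤)
  B1:  IN=(all ⊤)  OUT=(all ⊤)
  B2:  IN=(all ⊤)  OUT=(all ⊤)
  B3:  IN=(all ⊤)  OUT={f:0; rest ⊤}
  B4:  IN={f:0; rest ⊤}  OUT={f:0; rest ⊤}
  B5:  IN={f:0; rest ⊤}  OUT={d:+, f:0; rest ⊤}
  B6:  IN={d:+, f:0; rest ⊤}  OUT={b:0, d:+, f:0; rest ⊤}
  B7:  IN={b:0, d:+, f:0; rest ⊤}  OUT={b:0, d:+, f:+; rest ⊤}
  B8:  IN={b:0, d:+, f:+; rest ⊤}  OUT={d:+; rest ⊤}

Merge at B6: IN[B6] = OUT[B5] = {a: ⊤, b: ⊤, c: ⊤, d: +, e: ⊤, f: 0}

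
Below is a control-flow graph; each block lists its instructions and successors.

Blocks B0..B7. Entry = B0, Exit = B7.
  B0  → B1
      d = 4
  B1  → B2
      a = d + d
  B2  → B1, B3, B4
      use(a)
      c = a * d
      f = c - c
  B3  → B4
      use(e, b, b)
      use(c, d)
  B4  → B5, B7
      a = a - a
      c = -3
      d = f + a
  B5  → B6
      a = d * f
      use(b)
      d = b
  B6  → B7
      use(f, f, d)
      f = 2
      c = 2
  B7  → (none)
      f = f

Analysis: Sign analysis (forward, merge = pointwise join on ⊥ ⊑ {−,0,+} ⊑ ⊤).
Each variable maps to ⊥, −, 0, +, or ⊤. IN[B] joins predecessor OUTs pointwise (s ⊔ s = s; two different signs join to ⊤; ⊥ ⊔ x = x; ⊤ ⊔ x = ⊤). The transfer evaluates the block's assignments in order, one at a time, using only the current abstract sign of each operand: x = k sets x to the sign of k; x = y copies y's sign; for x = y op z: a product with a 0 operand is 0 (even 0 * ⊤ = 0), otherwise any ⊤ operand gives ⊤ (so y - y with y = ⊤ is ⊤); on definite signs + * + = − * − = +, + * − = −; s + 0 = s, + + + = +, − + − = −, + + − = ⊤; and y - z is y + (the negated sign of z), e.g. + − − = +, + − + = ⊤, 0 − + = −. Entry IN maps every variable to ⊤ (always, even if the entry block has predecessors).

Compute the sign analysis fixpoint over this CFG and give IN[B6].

Converged values:
  B0: | IN=(all ⊤) | OUT={d:+; rest ⊤}
  B1: | IN={d:+; rest ⊤} | OUT={a:+, d:+; rest ⊤}
  B2: | IN={a:+, d:+; rest ⊤} | OUT={a:+, c:+, d:+; rest ⊤}
  B3: | IN={a:+, c:+, d:+; rest ⊤} | OUT={a:+, c:+, d:+; rest ⊤}
  B4: | IN={a:+, c:+, d:+; rest ⊤} | OUT={c:-; rest ⊤}
  B5: | IN={c:-; rest ⊤} | OUT={c:-; rest ⊤}
  B6: | IN={c:-; rest ⊤} | OUT={c:+, f:+; rest ⊤}
  B7: | IN=(all ⊤) | OUT=(all ⊤)

Merge at B6: IN[B6] = OUT[B5] = {a: ⊤, b: ⊤, c: -, d: ⊤, e: ⊤, f: ⊤}

Answer: {a: ⊤, b: ⊤, c: -, d: ⊤, e: ⊤, f: ⊤}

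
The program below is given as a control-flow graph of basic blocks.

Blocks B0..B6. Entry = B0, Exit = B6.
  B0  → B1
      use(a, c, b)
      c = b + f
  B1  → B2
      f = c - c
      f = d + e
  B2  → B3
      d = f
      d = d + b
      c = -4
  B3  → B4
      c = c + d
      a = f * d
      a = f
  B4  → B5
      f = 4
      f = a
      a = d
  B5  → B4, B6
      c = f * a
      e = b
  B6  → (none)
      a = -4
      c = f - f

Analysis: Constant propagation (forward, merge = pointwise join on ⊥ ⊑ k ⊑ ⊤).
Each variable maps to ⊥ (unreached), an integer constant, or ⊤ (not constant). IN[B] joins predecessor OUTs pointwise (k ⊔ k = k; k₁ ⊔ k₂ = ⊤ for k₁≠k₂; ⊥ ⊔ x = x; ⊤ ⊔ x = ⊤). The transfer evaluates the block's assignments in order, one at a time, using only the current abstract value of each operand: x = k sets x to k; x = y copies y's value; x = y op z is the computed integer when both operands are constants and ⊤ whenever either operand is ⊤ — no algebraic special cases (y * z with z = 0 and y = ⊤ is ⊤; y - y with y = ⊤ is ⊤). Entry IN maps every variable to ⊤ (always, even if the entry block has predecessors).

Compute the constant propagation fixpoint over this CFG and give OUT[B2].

Fixpoint table:
  B0:  IN=(all ⊤)  OUT=(all ⊤)
  B1:  IN=(all ⊤)  OUT=(all ⊤)
  B2:  IN=(all ⊤)  OUT={c:-4; rest ⊤}
  B3:  IN={c:-4; rest ⊤}  OUT=(all ⊤)
  B4:  IN=(all ⊤)  OUT=(all ⊤)
  B5:  IN=(all ⊤)  OUT=(all ⊤)
  B6:  IN=(all ⊤)  OUT={a:-4; rest ⊤}

Merge at B2: IN[B2] = OUT[B1] = {a: ⊤, b: ⊤, c: ⊤, d: ⊤, e: ⊤, f: ⊤}
Applying B2's transfer function to that IN value gives OUT[B2] (row B2 above).

Answer: {a: ⊤, b: ⊤, c: -4, d: ⊤, e: ⊤, f: ⊤}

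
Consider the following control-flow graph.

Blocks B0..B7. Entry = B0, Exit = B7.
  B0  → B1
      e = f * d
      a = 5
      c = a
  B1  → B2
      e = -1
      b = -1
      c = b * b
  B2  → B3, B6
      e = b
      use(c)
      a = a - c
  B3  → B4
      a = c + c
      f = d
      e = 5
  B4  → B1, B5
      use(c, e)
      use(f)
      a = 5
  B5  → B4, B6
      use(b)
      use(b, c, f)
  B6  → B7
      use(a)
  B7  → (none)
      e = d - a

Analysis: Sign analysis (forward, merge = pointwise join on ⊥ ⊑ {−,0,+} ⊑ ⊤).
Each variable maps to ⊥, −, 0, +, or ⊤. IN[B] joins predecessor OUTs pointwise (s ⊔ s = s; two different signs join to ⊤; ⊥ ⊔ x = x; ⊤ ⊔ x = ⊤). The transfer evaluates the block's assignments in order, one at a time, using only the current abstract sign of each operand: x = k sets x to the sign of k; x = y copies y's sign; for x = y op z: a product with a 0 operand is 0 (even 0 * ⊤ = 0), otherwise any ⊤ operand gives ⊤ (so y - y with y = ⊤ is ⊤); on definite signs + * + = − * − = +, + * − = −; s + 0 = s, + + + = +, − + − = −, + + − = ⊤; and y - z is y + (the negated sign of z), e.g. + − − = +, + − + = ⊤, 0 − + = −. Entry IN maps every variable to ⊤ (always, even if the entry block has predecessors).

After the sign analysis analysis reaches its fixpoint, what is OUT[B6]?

Converged values:
  B0:   IN=(all ⊤)   OUT={a:+, c:+; rest ⊤}
  B1:   IN={a:+, c:+; rest ⊤}   OUT={a:+, b:-, c:+, e:-; rest ⊤}
  B2:   IN={a:+, b:-, c:+, e:-; rest ⊤}   OUT={b:-, c:+, e:-; rest ⊤}
  B3:   IN={b:-, c:+, e:-; rest ⊤}   OUT={a:+, b:-, c:+, e:+; rest ⊤}
  B4:   IN={a:+, b:-, c:+, e:+; rest ⊤}   OUT={a:+, b:-, c:+, e:+; rest ⊤}
  B5:   IN={a:+, b:-, c:+, e:+; rest ⊤}   OUT={a:+, b:-, c:+, e:+; rest ⊤}
  B6:   IN={b:-, c:+; rest ⊤}   OUT={b:-, c:+; rest ⊤}
  B7:   IN={b:-, c:+; rest ⊤}   OUT={b:-, c:+; rest ⊤}

Merge at B6: IN[B6] = OUT[B2] ⊔ OUT[B5] = {a: ⊤, b: -, c: +, d: ⊤, e: ⊤, f: ⊤}
Applying B6's transfer function to that IN value gives OUT[B6] (row B6 above).

Answer: {a: ⊤, b: -, c: +, d: ⊤, e: ⊤, f: ⊤}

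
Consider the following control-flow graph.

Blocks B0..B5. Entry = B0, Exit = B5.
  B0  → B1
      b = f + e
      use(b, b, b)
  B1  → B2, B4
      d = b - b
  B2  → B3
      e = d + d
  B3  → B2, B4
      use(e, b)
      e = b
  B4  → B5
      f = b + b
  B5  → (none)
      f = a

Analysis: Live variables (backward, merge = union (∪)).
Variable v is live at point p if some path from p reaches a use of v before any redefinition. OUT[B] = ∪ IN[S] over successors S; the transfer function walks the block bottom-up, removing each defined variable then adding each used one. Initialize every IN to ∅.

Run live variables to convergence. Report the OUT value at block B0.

Per-block solution:
  B0: | IN={a, e, f} | OUT={a, b}
  B1: | IN={a, b} | OUT={a, b, d}
  B2: | IN={a, b, d} | OUT={a, b, d, e}
  B3: | IN={a, b, d, e} | OUT={a, b, d}
  B4: | IN={a, b} | OUT={a}
  B5: | IN={a} | OUT={}

Merge at B0: OUT[B0] = IN[B1] = {a, b}

Answer: {a, b}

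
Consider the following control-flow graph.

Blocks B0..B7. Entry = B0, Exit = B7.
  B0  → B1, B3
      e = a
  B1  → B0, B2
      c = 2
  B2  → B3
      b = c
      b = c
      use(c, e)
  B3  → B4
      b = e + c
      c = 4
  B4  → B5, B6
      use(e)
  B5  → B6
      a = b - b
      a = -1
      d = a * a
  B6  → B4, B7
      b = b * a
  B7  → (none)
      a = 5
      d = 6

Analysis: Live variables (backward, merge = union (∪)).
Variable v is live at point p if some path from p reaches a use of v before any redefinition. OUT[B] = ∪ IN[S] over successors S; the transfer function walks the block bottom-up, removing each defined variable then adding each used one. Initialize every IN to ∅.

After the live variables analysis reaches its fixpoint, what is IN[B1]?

Fixpoint table:
  B0: | IN={a, c} | OUT={a, c, e}
  B1: | IN={a, e} | OUT={a, c, e}
  B2: | IN={a, c, e} | OUT={a, c, e}
  B3: | IN={a, c, e} | OUT={a, b, e}
  B4: | IN={a, b, e} | OUT={a, b, e}
  B5: | IN={b, e} | OUT={a, b, e}
  B6: | IN={a, b, e} | OUT={a, b, e}
  B7: | IN={} | OUT={}

Merge at B1: OUT[B1] = IN[B0] ⊔ IN[B2] = {a, c, e}
Applying B1's transfer function to that OUT value gives IN[B1] (row B1 above).

Answer: {a, e}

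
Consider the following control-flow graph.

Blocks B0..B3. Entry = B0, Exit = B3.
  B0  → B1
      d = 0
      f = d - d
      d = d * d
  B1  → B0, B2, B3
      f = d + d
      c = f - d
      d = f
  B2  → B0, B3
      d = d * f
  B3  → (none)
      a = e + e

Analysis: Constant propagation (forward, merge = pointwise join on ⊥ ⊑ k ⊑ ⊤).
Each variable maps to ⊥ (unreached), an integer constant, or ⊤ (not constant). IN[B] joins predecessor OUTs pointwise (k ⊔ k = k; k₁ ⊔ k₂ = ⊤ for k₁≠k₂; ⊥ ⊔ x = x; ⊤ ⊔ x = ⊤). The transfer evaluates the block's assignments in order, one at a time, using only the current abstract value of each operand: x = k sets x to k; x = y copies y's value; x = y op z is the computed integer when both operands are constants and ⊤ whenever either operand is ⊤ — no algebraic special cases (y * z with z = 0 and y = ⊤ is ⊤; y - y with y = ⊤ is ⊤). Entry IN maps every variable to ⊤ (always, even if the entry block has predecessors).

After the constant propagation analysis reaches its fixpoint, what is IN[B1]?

Per-block solution:
  B0: | IN=(all ⊤) | OUT={d:0, f:0; rest ⊤}
  B1: | IN={d:0, f:0; rest ⊤} | OUT={c:0, d:0, f:0; rest ⊤}
  B2: | IN={c:0, d:0, f:0; rest ⊤} | OUT={c:0, d:0, f:0; rest ⊤}
  B3: | IN={c:0, d:0, f:0; rest ⊤} | OUT={c:0, d:0, f:0; rest ⊤}

Merge at B1: IN[B1] = OUT[B0] = {a: ⊤, b: ⊤, c: ⊤, d: 0, e: ⊤, f: 0}

Answer: {a: ⊤, b: ⊤, c: ⊤, d: 0, e: ⊤, f: 0}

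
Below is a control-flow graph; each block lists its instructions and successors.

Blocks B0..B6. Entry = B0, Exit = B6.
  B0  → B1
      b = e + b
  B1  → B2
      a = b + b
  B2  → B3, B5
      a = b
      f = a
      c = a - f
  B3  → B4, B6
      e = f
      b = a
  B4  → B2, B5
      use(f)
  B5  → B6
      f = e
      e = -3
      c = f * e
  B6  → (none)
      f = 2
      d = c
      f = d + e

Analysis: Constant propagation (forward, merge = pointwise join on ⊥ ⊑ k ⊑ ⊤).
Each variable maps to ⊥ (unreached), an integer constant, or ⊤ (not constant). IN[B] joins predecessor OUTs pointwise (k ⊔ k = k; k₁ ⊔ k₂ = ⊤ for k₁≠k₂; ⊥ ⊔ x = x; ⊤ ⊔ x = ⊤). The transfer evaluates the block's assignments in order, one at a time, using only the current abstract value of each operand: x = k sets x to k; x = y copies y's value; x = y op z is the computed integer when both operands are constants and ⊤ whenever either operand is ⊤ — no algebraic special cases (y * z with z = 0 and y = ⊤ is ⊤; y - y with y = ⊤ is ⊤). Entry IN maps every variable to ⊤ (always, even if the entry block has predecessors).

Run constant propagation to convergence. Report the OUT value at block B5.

Converged values:
  B0:   IN=(all ⊤)   OUT=(all ⊤)
  B1:   IN=(all ⊤)   OUT=(all ⊤)
  B2:   IN=(all ⊤)   OUT=(all ⊤)
  B3:   IN=(all ⊤)   OUT=(all ⊤)
  B4:   IN=(all ⊤)   OUT=(all ⊤)
  B5:   IN=(all ⊤)   OUT={e:-3; rest ⊤}
  B6:   IN=(all ⊤)   OUT=(all ⊤)

Merge at B5: IN[B5] = OUT[B2] ⊔ OUT[B4] = {a: ⊤, b: ⊤, c: ⊤, d: ⊤, e: ⊤, f: ⊤}
Applying B5's transfer function to that IN value gives OUT[B5] (row B5 above).

Answer: {a: ⊤, b: ⊤, c: ⊤, d: ⊤, e: -3, f: ⊤}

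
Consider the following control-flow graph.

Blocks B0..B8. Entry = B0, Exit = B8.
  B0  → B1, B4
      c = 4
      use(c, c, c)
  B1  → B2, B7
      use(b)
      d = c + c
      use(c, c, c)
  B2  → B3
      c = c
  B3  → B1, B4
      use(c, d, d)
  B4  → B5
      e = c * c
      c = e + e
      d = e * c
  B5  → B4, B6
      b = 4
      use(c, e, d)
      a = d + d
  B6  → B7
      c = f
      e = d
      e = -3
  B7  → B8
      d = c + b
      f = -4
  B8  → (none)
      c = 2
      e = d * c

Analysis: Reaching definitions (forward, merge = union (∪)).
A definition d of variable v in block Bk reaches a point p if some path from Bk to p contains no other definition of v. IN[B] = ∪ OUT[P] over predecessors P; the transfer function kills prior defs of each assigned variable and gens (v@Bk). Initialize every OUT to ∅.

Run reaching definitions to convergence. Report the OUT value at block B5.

Answer: {a@B5, b@B5, c@B4, d@B4, e@B4}

Trace:
Fixpoint table:
  B0:   IN={}   OUT={c@B0}
  B1:   IN={c@B0, c@B2, d@B1}   OUT={c@B0, c@B2, d@B1}
  B2:   IN={c@B0, c@B2, d@B1}   OUT={c@B2, d@B1}
  B3:   IN={c@B2, d@B1}   OUT={c@B2, d@B1}
  B4:   IN={a@B5, b@B5, c@B0, c@B2, c@B4, d@B1, d@B4, e@B4}   OUT={a@B5, b@B5, c@B4, d@B4, e@B4}
  B5:   IN={a@B5, b@B5, c@B4, d@B4, e@B4}   OUT={a@B5, b@B5, c@B4, d@B4, e@B4}
  B6:   IN={a@B5, b@B5, c@B4, d@B4, e@B4}   OUT={a@B5, b@B5, c@B6, d@B4, e@B6}
  B7:   IN={a@B5, b@B5, c@B0, c@B2, c@B6, d@B1, d@B4, e@B6}   OUT={a@B5, b@B5, c@B0, c@B2, c@B6, d@B7, e@B6, f@B7}
  B8:   IN={a@B5, b@B5, c@B0, c@B2, c@B6, d@B7, e@B6, f@B7}   OUT={a@B5, b@B5, c@B8, d@B7, e@B8, f@B7}

Merge at B5: IN[B5] = OUT[B4] = {a@B5, b@B5, c@B4, d@B4, e@B4}
Applying B5's transfer function to that IN value gives OUT[B5] (row B5 above).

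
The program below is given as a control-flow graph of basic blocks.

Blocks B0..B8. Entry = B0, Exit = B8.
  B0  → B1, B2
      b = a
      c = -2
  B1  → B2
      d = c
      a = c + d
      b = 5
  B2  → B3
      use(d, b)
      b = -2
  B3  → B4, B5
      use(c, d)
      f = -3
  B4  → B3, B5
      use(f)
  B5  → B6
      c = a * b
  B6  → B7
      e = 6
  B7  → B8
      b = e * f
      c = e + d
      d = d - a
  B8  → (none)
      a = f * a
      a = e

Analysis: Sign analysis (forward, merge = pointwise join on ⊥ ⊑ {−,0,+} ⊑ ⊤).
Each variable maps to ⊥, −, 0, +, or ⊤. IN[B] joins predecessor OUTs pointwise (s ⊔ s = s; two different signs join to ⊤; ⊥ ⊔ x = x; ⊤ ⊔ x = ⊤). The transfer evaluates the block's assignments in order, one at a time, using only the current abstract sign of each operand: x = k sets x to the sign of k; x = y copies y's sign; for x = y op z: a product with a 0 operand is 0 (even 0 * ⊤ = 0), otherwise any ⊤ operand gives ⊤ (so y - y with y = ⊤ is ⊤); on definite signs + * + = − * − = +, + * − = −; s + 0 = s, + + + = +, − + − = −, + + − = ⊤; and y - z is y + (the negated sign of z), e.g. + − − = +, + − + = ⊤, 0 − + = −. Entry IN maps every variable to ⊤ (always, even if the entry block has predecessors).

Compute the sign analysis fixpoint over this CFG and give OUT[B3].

Answer: {a: ⊤, b: -, c: -, d: ⊤, e: ⊤, f: -}

Derivation:
Converged values:
  B0:   IN=(all ⊤)   OUT={c:-; rest ⊤}
  B1:   IN={c:-; rest ⊤}   OUT={a:-, b:+, c:-, d:-; rest ⊤}
  B2:   IN={c:-; rest ⊤}   OUT={b:-, c:-; rest ⊤}
  B3:   IN={b:-, c:-; rest ⊤}   OUT={b:-, c:-, f:-; rest ⊤}
  B4:   IN={b:-, c:-, f:-; rest ⊤}   OUT={b:-, c:-, f:-; rest ⊤}
  B5:   IN={b:-, c:-, f:-; rest ⊤}   OUT={b:-, f:-; rest ⊤}
  B6:   IN={b:-, f:-; rest ⊤}   OUT={b:-, e:+, f:-; rest ⊤}
  B7:   IN={b:-, e:+, f:-; rest ⊤}   OUT={b:-, e:+, f:-; rest ⊤}
  B8:   IN={b:-, e:+, f:-; rest ⊤}   OUT={a:+, b:-, e:+, f:-; rest ⊤}

Merge at B3: IN[B3] = OUT[B2] ⊔ OUT[B4] = {a: ⊤, b: -, c: -, d: ⊤, e: ⊤, f: ⊤}
Applying B3's transfer function to that IN value gives OUT[B3] (row B3 above).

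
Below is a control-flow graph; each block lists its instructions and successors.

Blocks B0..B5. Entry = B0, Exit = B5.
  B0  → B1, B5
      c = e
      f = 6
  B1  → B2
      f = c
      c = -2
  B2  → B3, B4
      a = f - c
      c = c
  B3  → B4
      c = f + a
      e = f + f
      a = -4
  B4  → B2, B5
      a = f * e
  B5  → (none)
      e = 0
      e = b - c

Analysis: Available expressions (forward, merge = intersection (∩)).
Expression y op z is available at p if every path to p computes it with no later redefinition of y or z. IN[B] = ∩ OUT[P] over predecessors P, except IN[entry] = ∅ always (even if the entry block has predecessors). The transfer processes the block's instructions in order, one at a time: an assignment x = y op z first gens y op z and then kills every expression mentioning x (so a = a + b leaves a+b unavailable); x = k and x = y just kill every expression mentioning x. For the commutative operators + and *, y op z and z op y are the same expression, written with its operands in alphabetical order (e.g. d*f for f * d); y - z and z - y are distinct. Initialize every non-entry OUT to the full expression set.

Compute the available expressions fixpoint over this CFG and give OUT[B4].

Answer: {e*f}

Working:
Per-block solution:
  B0:   IN={}   OUT={}
  B1:   IN={}   OUT={}
  B2:   IN={}   OUT={}
  B3:   IN={}   OUT={f+f}
  B4:   IN={}   OUT={e*f}
  B5:   IN={}   OUT={b-c}

Merge at B4: IN[B4] = OUT[B2] ∩ OUT[B3] = {}
Applying B4's transfer function to that IN value gives OUT[B4] (row B4 above).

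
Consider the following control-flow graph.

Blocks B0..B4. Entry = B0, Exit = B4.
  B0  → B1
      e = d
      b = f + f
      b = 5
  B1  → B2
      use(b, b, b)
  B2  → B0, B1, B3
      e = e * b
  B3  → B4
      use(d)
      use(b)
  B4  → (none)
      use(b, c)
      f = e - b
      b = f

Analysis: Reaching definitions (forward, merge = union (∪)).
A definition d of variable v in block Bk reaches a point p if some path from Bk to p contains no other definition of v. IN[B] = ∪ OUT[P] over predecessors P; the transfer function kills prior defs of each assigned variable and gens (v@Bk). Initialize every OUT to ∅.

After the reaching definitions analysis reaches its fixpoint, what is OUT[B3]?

Answer: {b@B0, e@B2}

Derivation:
Converged values:
  B0:   IN={b@B0, e@B2}   OUT={b@B0, e@B0}
  B1:   IN={b@B0, e@B0, e@B2}   OUT={b@B0, e@B0, e@B2}
  B2:   IN={b@B0, e@B0, e@B2}   OUT={b@B0, e@B2}
  B3:   IN={b@B0, e@B2}   OUT={b@B0, e@B2}
  B4:   IN={b@B0, e@B2}   OUT={b@B4, e@B2, f@B4}

Merge at B3: IN[B3] = OUT[B2] = {b@B0, e@B2}
Applying B3's transfer function to that IN value gives OUT[B3] (row B3 above).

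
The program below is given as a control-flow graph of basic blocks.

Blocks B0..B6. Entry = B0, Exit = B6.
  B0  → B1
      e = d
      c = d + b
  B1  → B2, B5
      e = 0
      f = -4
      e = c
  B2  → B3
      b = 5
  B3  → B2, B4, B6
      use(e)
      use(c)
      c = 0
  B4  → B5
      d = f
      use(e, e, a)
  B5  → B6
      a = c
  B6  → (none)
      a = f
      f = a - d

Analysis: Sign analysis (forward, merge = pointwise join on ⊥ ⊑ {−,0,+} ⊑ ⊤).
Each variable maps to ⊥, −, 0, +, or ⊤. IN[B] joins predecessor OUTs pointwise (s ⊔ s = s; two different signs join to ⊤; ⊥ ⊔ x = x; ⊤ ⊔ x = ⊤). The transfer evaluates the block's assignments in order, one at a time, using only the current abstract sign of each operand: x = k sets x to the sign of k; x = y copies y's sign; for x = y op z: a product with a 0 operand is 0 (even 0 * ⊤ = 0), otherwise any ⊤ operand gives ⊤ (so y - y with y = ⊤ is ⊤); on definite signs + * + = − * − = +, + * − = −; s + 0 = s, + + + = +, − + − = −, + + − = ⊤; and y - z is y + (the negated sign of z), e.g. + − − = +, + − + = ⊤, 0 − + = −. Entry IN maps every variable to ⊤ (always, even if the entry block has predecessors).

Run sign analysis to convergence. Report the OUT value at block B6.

Converged values:
  B0:  IN=(all ⊤)  OUT=(all ⊤)
  B1:  IN=(all ⊤)  OUT={f:-; rest ⊤}
  B2:  IN={f:-; rest ⊤}  OUT={b:+, f:-; rest ⊤}
  B3:  IN={b:+, f:-; rest ⊤}  OUT={b:+, c:0, f:-; rest ⊤}
  B4:  IN={b:+, c:0, f:-; rest ⊤}  OUT={b:+, c:0, d:-, f:-; rest ⊤}
  B5:  IN={f:-; rest ⊤}  OUT={f:-; rest ⊤}
  B6:  IN={f:-; rest ⊤}  OUT={a:-; rest ⊤}

Merge at B6: IN[B6] = OUT[B3] ⊔ OUT[B5] = {a: ⊤, b: ⊤, c: ⊤, d: ⊤, e: ⊤, f: -}
Applying B6's transfer function to that IN value gives OUT[B6] (row B6 above).

Answer: {a: -, b: ⊤, c: ⊤, d: ⊤, e: ⊤, f: ⊤}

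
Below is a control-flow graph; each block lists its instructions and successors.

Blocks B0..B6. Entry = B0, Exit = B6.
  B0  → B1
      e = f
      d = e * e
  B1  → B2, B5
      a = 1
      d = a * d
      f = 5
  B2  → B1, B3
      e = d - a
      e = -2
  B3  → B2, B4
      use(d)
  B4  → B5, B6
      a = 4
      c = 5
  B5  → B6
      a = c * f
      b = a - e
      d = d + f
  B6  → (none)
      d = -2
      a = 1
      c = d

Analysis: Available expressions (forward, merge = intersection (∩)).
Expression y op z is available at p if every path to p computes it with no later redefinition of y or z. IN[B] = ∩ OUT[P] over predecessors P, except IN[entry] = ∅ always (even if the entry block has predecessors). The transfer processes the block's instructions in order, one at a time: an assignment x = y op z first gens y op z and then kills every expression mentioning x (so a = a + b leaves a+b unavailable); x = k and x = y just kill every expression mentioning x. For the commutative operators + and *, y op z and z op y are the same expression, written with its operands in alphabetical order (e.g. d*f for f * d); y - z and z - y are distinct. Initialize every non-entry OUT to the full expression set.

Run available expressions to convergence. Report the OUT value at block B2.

Answer: {d-a}

Trace:
Per-block solution:
  B0:   IN={}   OUT={e*e}
  B1:   IN={}   OUT={}
  B2:   IN={}   OUT={d-a}
  B3:   IN={d-a}   OUT={d-a}
  B4:   IN={d-a}   OUT={}
  B5:   IN={}   OUT={a-e, c*f}
  B6:   IN={}   OUT={}

Merge at B2: IN[B2] = OUT[B1] ∩ OUT[B3] = {}
Applying B2's transfer function to that IN value gives OUT[B2] (row B2 above).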